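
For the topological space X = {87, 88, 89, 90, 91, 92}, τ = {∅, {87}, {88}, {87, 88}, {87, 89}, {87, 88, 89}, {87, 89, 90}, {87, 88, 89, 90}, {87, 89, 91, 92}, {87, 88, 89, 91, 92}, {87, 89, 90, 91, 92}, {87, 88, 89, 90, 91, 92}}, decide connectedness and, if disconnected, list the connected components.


(X, τ) is disconnected; components = [{88}, {87, 89, 90, 91, 92}].

Find clopen sets (U ∈ τ with X ∖ U ∈ τ):
  U = ∅, X ∖ U = {87, 88, 89, 90, 91, 92} — both open, so U is clopen.
  U = {88}, X ∖ U = {87, 89, 90, 91, 92} — both open, so U is clopen.
  U = {87, 89, 90, 91, 92}, X ∖ U = {88} — both open, so U is clopen.
  U = {87, 88, 89, 90, 91, 92}, X ∖ U = ∅ — both open, so U is clopen.
Nontrivial clopen(s) exist: e.g. {88}. So (X, τ) is disconnected.
Compute connected components by grouping points that agree on all clopens:
  component: {88}
  component: {87, 89, 90, 91, 92}


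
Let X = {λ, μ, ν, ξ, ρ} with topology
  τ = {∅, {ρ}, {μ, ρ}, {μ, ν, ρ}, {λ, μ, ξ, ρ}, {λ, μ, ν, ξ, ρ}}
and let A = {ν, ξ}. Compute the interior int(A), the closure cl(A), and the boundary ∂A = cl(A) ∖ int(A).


int(A) = ∅, cl(A) = {λ, ν, ξ}, ∂A = {λ, ν, ξ}.

Closed sets in (X, τ) are complements of opens:
  closed(X, τ) = {∅, {ν}, {λ, ξ}, {λ, ν, ξ}, {λ, μ, ν, ξ}, {λ, μ, ν, ξ, ρ}}.
int(A) = ⋃ {U ∈ τ : U ⊆ A}. Opens contained in A: ∅.
Taking the union of these: int(A) = ∅.
cl(A) = ⋂ {C closed : A ⊆ C}. Closed sets containing A: {λ, ν, ξ}, {λ, μ, ν, ξ}, {λ, μ, ν, ξ, ρ}.
Intersecting these: cl(A) = {λ, ν, ξ}.
∂A = cl(A) ∖ int(A) = {λ, ν, ξ} ∖ ∅ = {λ, ν, ξ}.


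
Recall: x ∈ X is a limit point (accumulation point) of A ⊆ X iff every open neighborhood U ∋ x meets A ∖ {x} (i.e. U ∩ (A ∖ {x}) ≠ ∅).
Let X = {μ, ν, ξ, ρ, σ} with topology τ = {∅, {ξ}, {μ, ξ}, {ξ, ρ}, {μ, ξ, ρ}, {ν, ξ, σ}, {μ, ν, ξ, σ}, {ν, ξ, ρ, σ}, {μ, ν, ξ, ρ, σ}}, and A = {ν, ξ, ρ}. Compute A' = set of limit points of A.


A' = {μ, ν, ρ, σ}

For each x ∈ X, list the open sets U ∈ τ with x ∈ U, then check whether U ∩ (A ∖ {x}) ≠ ∅ for every such U.
  x = μ: opens ∋ x are {μ, ξ}, {μ, ξ, ρ}, {μ, ν, ξ, σ}, {μ, ν, ξ, ρ, σ}; each meets A ∖ {μ}, so x IS a limit point.
  x = ν: opens ∋ x are {ν, ξ, σ}, {μ, ν, ξ, σ}, {ν, ξ, ρ, σ}, {μ, ν, ξ, ρ, σ}; each meets A ∖ {ν}, so x IS a limit point.
  x = ξ: open {ξ} ∋ x has {ξ} ∩ (A ∖ {ξ}) = ∅, so x is NOT a limit point.
  x = ρ: opens ∋ x are {ξ, ρ}, {μ, ξ, ρ}, {ν, ξ, ρ, σ}, {μ, ν, ξ, ρ, σ}; each meets A ∖ {ρ}, so x IS a limit point.
  x = σ: opens ∋ x are {ν, ξ, σ}, {μ, ν, ξ, σ}, {ν, ξ, ρ, σ}, {μ, ν, ξ, ρ, σ}; each meets A ∖ {σ}, so x IS a limit point.
Collecting: A' = {μ, ν, ρ, σ}.


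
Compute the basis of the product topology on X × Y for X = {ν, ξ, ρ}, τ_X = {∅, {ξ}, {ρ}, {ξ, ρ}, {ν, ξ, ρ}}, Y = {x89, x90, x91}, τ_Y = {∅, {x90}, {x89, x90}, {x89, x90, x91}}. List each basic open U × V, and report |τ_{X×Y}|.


Basis B = {∅ × ∅, {ξ} × {x90}, {ρ} × {x90}, {ξ} × {x89, x90}, {ξ, ρ} × {x90}, {ρ} × {x89, x90}, {ν, ξ, ρ} × {x90}, {ξ} × {x89, x90, x91}, {ρ} × {x89, x90, x91}, {ξ, ρ} × {x89, x90}, {ν, ξ, ρ} × {x89, x90}, {ξ, ρ} × {x89, x90, x91}, {ν, ξ, ρ} × {x89, x90, x91}}; |τ_{X×Y}| = 30.

Enumerate products U × V with U ∈ τ_X, V ∈ τ_Y (deduplicated):
  ∅ × ∅ = {} (∅)
  {ξ} × {x90} = {(ξ,x90)}
  {ρ} × {x90} = {(ρ,x90)}
  {ξ} × {x89, x90} = {(ξ,x89), (ξ,x90)}
  {ξ, ρ} × {x90} = {(ξ,x90), (ρ,x90)}
  {ρ} × {x89, x90} = {(ρ,x89), (ρ,x90)}
  {ν, ξ, ρ} × {x90} = {(ν,x90), (ξ,x90), (ρ,x90)}
  {ξ} × {x89, x90, x91} = {(ξ,x89), (ξ,x90), (ξ,x91)}
  {ρ} × {x89, x90, x91} = {(ρ,x89), (ρ,x90), (ρ,x91)}
  {ξ, ρ} × {x89, x90} = {(ξ,x89), (ξ,x90), (ρ,x89), (ρ,x90)}
  {ν, ξ, ρ} × {x89, x90} = {(ν,x89), (ν,x90), (ξ,x89), (ξ,x90), (ρ,x89), (ρ,x90)}
  {ξ, ρ} × {x89, x90, x91} = {(ξ,x89), (ξ,x90), (ξ,x91), (ρ,x89), (ρ,x90), (ρ,x91)}
  {ν, ξ, ρ} × {x89, x90, x91} = {(ν,x89), (ν,x90), (ν,x91), (ξ,x89), (ξ,x90), (ξ,x91), (ρ,x89), (ρ,x90), (ρ,x91)}
These 13 distinct sets form the basis B.
Close under arbitrary unions to get τ_{X×Y}; counting gives |τ_{X×Y}| = 30.


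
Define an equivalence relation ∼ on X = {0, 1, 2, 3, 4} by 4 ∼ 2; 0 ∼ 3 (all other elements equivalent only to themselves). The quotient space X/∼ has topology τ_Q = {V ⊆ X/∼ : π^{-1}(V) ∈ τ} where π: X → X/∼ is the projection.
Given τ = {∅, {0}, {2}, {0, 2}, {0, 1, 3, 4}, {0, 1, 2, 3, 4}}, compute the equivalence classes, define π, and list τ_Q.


X/∼ = {[0=3], [1], [2=4]}; |τ_Q| = 2.

Equivalence classes: [0=3], [1], [2=4].
Quotient map π: X → X/∼ sends 0 ↦ [0=3], 1 ↦ [1], 2 ↦ [2=4], 3 ↦ [0=3], 4 ↦ [2=4].
For each subset V ⊆ X/∼, compute π^{-1}(V) ⊆ X and check whether π^{-1}(V) ∈ τ. V is open in τ_Q iff π^{-1}(V) ∈ τ.
  V = {}: π^{-1}(V) = ∅ ∈ τ ✓.
  V = {[0=3]}: π^{-1}(V) = {0, 3} ∉ τ ✗.
  V = {[1]}: π^{-1}(V) = {1} ∉ τ ✗.
  V = {[0=3], [1]}: π^{-1}(V) = {0, 1, 3} ∉ τ ✗.
  V = {[2=4]}: π^{-1}(V) = {2, 4} ∉ τ ✗.
  V = {[0=3], [2=4]}: π^{-1}(V) = {0, 2, 3, 4} ∉ τ ✗.
  V = {[1], [2=4]}: π^{-1}(V) = {1, 2, 4} ∉ τ ✗.
  V = {[0=3], [1], [2=4]}: π^{-1}(V) = {0, 1, 2, 3, 4} ∈ τ ✓.
Open sets in the quotient: τ_Q = {{}, {[0=3], [1], [2=4]}} (2 elements).


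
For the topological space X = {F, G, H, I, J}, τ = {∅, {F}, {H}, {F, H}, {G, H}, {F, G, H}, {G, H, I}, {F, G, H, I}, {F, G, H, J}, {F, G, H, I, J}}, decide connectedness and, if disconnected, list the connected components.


(X, τ) is connected.

Find clopen sets (U ∈ τ with X ∖ U ∈ τ):
  U = ∅, X ∖ U = {F, G, H, I, J} — both open, so U is clopen.
  U = {F, G, H, I, J}, X ∖ U = ∅ — both open, so U is clopen.
Only trivial clopens (∅ and X) exist, so (X, τ) is connected.
Compute connected components by grouping points that agree on all clopens:
  component: {F, G, H, I, J}


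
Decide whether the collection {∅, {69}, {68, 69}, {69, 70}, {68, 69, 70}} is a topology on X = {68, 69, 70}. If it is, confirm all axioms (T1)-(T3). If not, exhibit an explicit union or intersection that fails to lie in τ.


τ IS a topology on X.

Axiom (T1): ∅ ∈ τ? Yes; X ∈ τ? Yes.
Axiom (T2/T3): check pairwise unions and intersections of members of τ.
All pairwise intersections and unions checked — each lies in τ. Therefore τ satisfies (T1), (T2), (T3): it IS a topology on X.


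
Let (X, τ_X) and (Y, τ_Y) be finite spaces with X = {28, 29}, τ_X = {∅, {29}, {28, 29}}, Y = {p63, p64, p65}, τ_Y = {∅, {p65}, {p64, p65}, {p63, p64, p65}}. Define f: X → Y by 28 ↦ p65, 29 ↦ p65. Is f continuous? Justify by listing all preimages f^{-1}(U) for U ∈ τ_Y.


f IS continuous.

Compute f^{-1}(U) for each U ∈ τ_Y:
  U = ∅: f^{-1}(U) = ∅ ∈ τ_X ✓.
  U = {p65}: f^{-1}(U) = {28, 29} ∈ τ_X ✓.
  U = {p64, p65}: f^{-1}(U) = {28, 29} ∈ τ_X ✓.
  U = {p63, p64, p65}: f^{-1}(U) = {28, 29} ∈ τ_X ✓.
Every preimage lies in τ_X, so f IS continuous.


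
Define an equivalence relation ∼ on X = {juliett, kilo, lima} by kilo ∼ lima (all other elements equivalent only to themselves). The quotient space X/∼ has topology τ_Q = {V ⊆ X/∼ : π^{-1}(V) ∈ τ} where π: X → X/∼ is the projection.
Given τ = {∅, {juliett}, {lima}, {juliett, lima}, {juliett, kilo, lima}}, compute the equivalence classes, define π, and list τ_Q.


X/∼ = {[juliett], [kilo=lima]}; |τ_Q| = 3.

Equivalence classes: [juliett], [kilo=lima].
Quotient map π: X → X/∼ sends juliett ↦ [juliett], kilo ↦ [kilo=lima], lima ↦ [kilo=lima].
For each subset V ⊆ X/∼, compute π^{-1}(V) ⊆ X and check whether π^{-1}(V) ∈ τ. V is open in τ_Q iff π^{-1}(V) ∈ τ.
  V = {}: π^{-1}(V) = ∅ ∈ τ ✓.
  V = {[juliett]}: π^{-1}(V) = {juliett} ∈ τ ✓.
  V = {[kilo=lima]}: π^{-1}(V) = {kilo, lima} ∉ τ ✗.
  V = {[juliett], [kilo=lima]}: π^{-1}(V) = {juliett, kilo, lima} ∈ τ ✓.
Open sets in the quotient: τ_Q = {{}, {[juliett]}, {[juliett], [kilo=lima]}} (3 elements).


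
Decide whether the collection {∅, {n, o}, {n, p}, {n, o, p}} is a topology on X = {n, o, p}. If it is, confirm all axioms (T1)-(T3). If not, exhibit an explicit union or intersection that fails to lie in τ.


τ is NOT a topology on X.

Axiom (T1): ∅ ∈ τ? Yes; X ∈ τ? Yes.
Axiom (T2/T3): check pairwise unions and intersections of members of τ.
Counterexample for (T3): {n, o} ∩ {n, p} = {n} ∉ τ. Therefore τ is NOT a topology.


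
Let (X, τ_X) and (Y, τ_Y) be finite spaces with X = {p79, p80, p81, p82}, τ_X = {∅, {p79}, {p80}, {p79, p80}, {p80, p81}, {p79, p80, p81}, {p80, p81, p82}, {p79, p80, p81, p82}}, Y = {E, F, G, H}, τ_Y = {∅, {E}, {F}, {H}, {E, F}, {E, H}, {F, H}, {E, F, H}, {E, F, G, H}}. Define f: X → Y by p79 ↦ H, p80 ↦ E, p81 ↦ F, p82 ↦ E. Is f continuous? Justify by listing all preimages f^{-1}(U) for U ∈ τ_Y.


f is NOT continuous.

Compute f^{-1}(U) for each U ∈ τ_Y:
  U = ∅: f^{-1}(U) = ∅ ∈ τ_X ✓.
  U = {E}: f^{-1}(U) = {p80, p82} ∉ τ_X ✗.
  U = {F}: f^{-1}(U) = {p81} ∉ τ_X ✗.
  U = {H}: f^{-1}(U) = {p79} ∈ τ_X ✓.
  U = {E, F}: f^{-1}(U) = {p80, p81, p82} ∈ τ_X ✓.
  U = {E, H}: f^{-1}(U) = {p79, p80, p82} ∉ τ_X ✗.
  U = {F, H}: f^{-1}(U) = {p79, p81} ∉ τ_X ✗.
  U = {E, F, H}: f^{-1}(U) = {p79, p80, p81, p82} ∈ τ_X ✓.
  U = {E, F, G, H}: f^{-1}(U) = {p79, p80, p81, p82} ∈ τ_X ✓.
Found U = {E} with f^{-1}(U) = {p80, p82} not in τ_X. Therefore f is NOT continuous.


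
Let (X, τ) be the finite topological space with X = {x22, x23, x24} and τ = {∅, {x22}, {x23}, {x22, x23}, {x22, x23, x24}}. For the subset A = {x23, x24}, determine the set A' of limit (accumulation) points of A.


A' = {x24}

For each x ∈ X, list the open sets U ∈ τ with x ∈ U, then check whether U ∩ (A ∖ {x}) ≠ ∅ for every such U.
  x = x22: open {x22} ∋ x has {x22} ∩ (A ∖ {x22}) = ∅, so x is NOT a limit point.
  x = x23: open {x23} ∋ x has {x23} ∩ (A ∖ {x23}) = ∅, so x is NOT a limit point.
  x = x24: opens ∋ x are {x22, x23, x24}; each meets A ∖ {x24}, so x IS a limit point.
Collecting: A' = {x24}.


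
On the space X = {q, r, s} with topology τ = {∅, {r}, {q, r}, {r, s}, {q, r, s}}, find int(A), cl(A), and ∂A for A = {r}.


int(A) = {r}, cl(A) = {q, r, s}, ∂A = {q, s}.

Closed sets in (X, τ) are complements of opens:
  closed(X, τ) = {∅, {q}, {s}, {q, s}, {q, r, s}}.
int(A) = ⋃ {U ∈ τ : U ⊆ A}. Opens contained in A: ∅, {r}.
Taking the union of these: int(A) = {r}.
cl(A) = ⋂ {C closed : A ⊆ C}. Closed sets containing A: {q, r, s}.
Intersecting these: cl(A) = {q, r, s}.
∂A = cl(A) ∖ int(A) = {q, r, s} ∖ {r} = {q, s}.


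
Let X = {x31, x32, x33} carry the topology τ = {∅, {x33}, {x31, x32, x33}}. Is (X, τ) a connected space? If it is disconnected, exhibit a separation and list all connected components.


(X, τ) is connected.

Find clopen sets (U ∈ τ with X ∖ U ∈ τ):
  U = ∅, X ∖ U = {x31, x32, x33} — both open, so U is clopen.
  U = {x31, x32, x33}, X ∖ U = ∅ — both open, so U is clopen.
Only trivial clopens (∅ and X) exist, so (X, τ) is connected.
Compute connected components by grouping points that agree on all clopens:
  component: {x31, x32, x33}


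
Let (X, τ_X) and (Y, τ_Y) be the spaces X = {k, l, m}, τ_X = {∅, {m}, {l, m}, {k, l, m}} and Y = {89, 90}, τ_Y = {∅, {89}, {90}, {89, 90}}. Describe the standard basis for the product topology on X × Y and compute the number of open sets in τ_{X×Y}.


Basis B = {∅ × ∅, {m} × {89}, {m} × {90}, {l, m} × {89}, {l, m} × {90}, {m} × {89, 90}, {k, l, m} × {89}, {k, l, m} × {90}, {l, m} × {89, 90}, {k, l, m} × {89, 90}}; |τ_{X×Y}| = 16.

Enumerate products U × V with U ∈ τ_X, V ∈ τ_Y (deduplicated):
  ∅ × ∅ = {} (∅)
  {m} × {89} = {(m,89)}
  {m} × {90} = {(m,90)}
  {l, m} × {89} = {(l,89), (m,89)}
  {l, m} × {90} = {(l,90), (m,90)}
  {m} × {89, 90} = {(m,89), (m,90)}
  {k, l, m} × {89} = {(k,89), (l,89), (m,89)}
  {k, l, m} × {90} = {(k,90), (l,90), (m,90)}
  {l, m} × {89, 90} = {(l,89), (l,90), (m,89), (m,90)}
  {k, l, m} × {89, 90} = {(k,89), (k,90), (l,89), (l,90), (m,89), (m,90)}
These 10 distinct sets form the basis B.
Close under arbitrary unions to get τ_{X×Y}; counting gives |τ_{X×Y}| = 16.


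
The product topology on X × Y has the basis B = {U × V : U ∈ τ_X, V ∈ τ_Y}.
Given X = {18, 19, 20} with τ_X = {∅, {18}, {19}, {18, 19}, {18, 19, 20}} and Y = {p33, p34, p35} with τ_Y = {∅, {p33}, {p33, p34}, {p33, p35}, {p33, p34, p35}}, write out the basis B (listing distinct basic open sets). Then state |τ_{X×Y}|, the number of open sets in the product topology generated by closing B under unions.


Basis B = {∅ × ∅, {18} × {p33}, {19} × {p33}, {18} × {p33, p34}, {18} × {p33, p35}, {18, 19} × {p33}, {19} × {p33, p34}, {19} × {p33, p35}, {18} × {p33, p34, p35}, {18, 19, 20} × {p33}, {19} × {p33, p34, p35}, {18, 19} × {p33, p34}, {18, 19} × {p33, p35}, {18, 19} × {p33, p34, p35}, {18, 19, 20} × {p33, p34}, {18, 19, 20} × {p33, p35}, {18, 19, 20} × {p33, p34, p35}}; |τ_{X×Y}| = 50.

Enumerate products U × V with U ∈ τ_X, V ∈ τ_Y (deduplicated):
  ∅ × ∅ = {} (∅)
  {18} × {p33} = {(18,p33)}
  {19} × {p33} = {(19,p33)}
  {18} × {p33, p34} = {(18,p33), (18,p34)}
  {18} × {p33, p35} = {(18,p33), (18,p35)}
  {18, 19} × {p33} = {(18,p33), (19,p33)}
  {19} × {p33, p34} = {(19,p33), (19,p34)}
  {19} × {p33, p35} = {(19,p33), (19,p35)}
  {18} × {p33, p34, p35} = {(18,p33), (18,p34), (18,p35)}
  {18, 19, 20} × {p33} = {(18,p33), (19,p33), (20,p33)}
  {19} × {p33, p34, p35} = {(19,p33), (19,p34), (19,p35)}
  {18, 19} × {p33, p34} = {(18,p33), (18,p34), (19,p33), (19,p34)}
  {18, 19} × {p33, p35} = {(18,p33), (18,p35), (19,p33), (19,p35)}
  {18, 19} × {p33, p34, p35} = {(18,p33), (18,p34), (18,p35), (19,p33), (19,p34), (19,p35)}
  {18, 19, 20} × {p33, p34} = {(18,p33), (18,p34), (19,p33), (19,p34), (20,p33), (20,p34)}
  {18, 19, 20} × {p33, p35} = {(18,p33), (18,p35), (19,p33), (19,p35), (20,p33), (20,p35)}
  {18, 19, 20} × {p33, p34, p35} = {(18,p33), (18,p34), (18,p35), (19,p33), (19,p34), (19,p35), (20,p33), (20,p34), (20,p35)}
These 17 distinct sets form the basis B.
Close under arbitrary unions to get τ_{X×Y}; counting gives |τ_{X×Y}| = 50.


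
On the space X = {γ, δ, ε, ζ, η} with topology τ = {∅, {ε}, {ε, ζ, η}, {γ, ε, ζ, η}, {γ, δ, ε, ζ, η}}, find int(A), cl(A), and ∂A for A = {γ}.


int(A) = ∅, cl(A) = {γ, δ}, ∂A = {γ, δ}.

Closed sets in (X, τ) are complements of opens:
  closed(X, τ) = {∅, {δ}, {γ, δ}, {γ, δ, ζ, η}, {γ, δ, ε, ζ, η}}.
int(A) = ⋃ {U ∈ τ : U ⊆ A}. Opens contained in A: ∅.
Taking the union of these: int(A) = ∅.
cl(A) = ⋂ {C closed : A ⊆ C}. Closed sets containing A: {γ, δ}, {γ, δ, ζ, η}, {γ, δ, ε, ζ, η}.
Intersecting these: cl(A) = {γ, δ}.
∂A = cl(A) ∖ int(A) = {γ, δ} ∖ ∅ = {γ, δ}.


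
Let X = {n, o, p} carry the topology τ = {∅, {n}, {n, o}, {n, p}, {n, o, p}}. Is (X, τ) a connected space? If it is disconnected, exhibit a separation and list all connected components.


(X, τ) is connected.

Find clopen sets (U ∈ τ with X ∖ U ∈ τ):
  U = ∅, X ∖ U = {n, o, p} — both open, so U is clopen.
  U = {n, o, p}, X ∖ U = ∅ — both open, so U is clopen.
Only trivial clopens (∅ and X) exist, so (X, τ) is connected.
Compute connected components by grouping points that agree on all clopens:
  component: {n, o, p}


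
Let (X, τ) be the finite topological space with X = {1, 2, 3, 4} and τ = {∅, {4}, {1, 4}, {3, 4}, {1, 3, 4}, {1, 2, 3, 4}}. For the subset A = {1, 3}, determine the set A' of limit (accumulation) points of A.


A' = {2}

For each x ∈ X, list the open sets U ∈ τ with x ∈ U, then check whether U ∩ (A ∖ {x}) ≠ ∅ for every such U.
  x = 1: open {1, 4} ∋ x has {1, 4} ∩ (A ∖ {1}) = ∅, so x is NOT a limit point.
  x = 2: opens ∋ x are {1, 2, 3, 4}; each meets A ∖ {2}, so x IS a limit point.
  x = 3: open {3, 4} ∋ x has {3, 4} ∩ (A ∖ {3}) = ∅, so x is NOT a limit point.
  x = 4: open {4} ∋ x has {4} ∩ (A ∖ {4}) = ∅, so x is NOT a limit point.
Collecting: A' = {2}.


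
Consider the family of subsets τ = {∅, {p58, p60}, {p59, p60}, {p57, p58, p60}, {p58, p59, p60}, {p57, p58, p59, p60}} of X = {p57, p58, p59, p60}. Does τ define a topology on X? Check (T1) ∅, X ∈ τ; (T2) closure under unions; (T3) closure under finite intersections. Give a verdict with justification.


τ is NOT a topology on X.

Axiom (T1): ∅ ∈ τ? Yes; X ∈ τ? Yes.
Axiom (T2/T3): check pairwise unions and intersections of members of τ.
Counterexample for (T3): {p58, p60} ∩ {p59, p60} = {p60} ∉ τ. Therefore τ is NOT a topology.


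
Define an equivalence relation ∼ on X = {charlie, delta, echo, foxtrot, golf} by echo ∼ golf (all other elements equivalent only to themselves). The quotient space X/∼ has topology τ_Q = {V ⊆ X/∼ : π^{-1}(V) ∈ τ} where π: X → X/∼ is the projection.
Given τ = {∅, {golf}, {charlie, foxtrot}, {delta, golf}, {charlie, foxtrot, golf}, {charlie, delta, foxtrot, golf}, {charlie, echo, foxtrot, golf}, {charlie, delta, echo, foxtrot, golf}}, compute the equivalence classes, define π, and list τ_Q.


X/∼ = {[charlie], [delta], [echo=golf], [foxtrot]}; |τ_Q| = 4.

Equivalence classes: [charlie], [delta], [echo=golf], [foxtrot].
Quotient map π: X → X/∼ sends charlie ↦ [charlie], delta ↦ [delta], echo ↦ [echo=golf], foxtrot ↦ [foxtrot], golf ↦ [echo=golf].
For each subset V ⊆ X/∼, compute π^{-1}(V) ⊆ X and check whether π^{-1}(V) ∈ τ. V is open in τ_Q iff π^{-1}(V) ∈ τ.
  V = {}: π^{-1}(V) = ∅ ∈ τ ✓.
  V = {[charlie]}: π^{-1}(V) = {charlie} ∉ τ ✗.
  V = {[delta]}: π^{-1}(V) = {delta} ∉ τ ✗.
  V = {[charlie], [delta]}: π^{-1}(V) = {charlie, delta} ∉ τ ✗.
  V = {[echo=golf]}: π^{-1}(V) = {echo, golf} ∉ τ ✗.
  V = {[charlie], [echo=golf]}: π^{-1}(V) = {charlie, echo, golf} ∉ τ ✗.
  V = {[delta], [echo=golf]}: π^{-1}(V) = {delta, echo, golf} ∉ τ ✗.
  V = {[charlie], [delta], [echo=golf]}: π^{-1}(V) = {charlie, delta, echo, golf} ∉ τ ✗.
  V = {[foxtrot]}: π^{-1}(V) = {foxtrot} ∉ τ ✗.
  V = {[charlie], [foxtrot]}: π^{-1}(V) = {charlie, foxtrot} ∈ τ ✓.
  V = {[delta], [foxtrot]}: π^{-1}(V) = {delta, foxtrot} ∉ τ ✗.
  V = {[charlie], [delta], [foxtrot]}: π^{-1}(V) = {charlie, delta, foxtrot} ∉ τ ✗.
  V = {[echo=golf], [foxtrot]}: π^{-1}(V) = {echo, foxtrot, golf} ∉ τ ✗.
  V = {[charlie], [echo=golf], [foxtrot]}: π^{-1}(V) = {charlie, echo, foxtrot, golf} ∈ τ ✓.
  V = {[delta], [echo=golf], [foxtrot]}: π^{-1}(V) = {delta, echo, foxtrot, golf} ∉ τ ✗.
  V = {[charlie], [delta], [echo=golf], [foxtrot]}: π^{-1}(V) = {charlie, delta, echo, foxtrot, golf} ∈ τ ✓.
Open sets in the quotient: τ_Q = {{}, {[charlie], [foxtrot]}, {[charlie], [echo=golf], [foxtrot]}, {[charlie], [delta], [echo=golf], [foxtrot]}} (4 elements).


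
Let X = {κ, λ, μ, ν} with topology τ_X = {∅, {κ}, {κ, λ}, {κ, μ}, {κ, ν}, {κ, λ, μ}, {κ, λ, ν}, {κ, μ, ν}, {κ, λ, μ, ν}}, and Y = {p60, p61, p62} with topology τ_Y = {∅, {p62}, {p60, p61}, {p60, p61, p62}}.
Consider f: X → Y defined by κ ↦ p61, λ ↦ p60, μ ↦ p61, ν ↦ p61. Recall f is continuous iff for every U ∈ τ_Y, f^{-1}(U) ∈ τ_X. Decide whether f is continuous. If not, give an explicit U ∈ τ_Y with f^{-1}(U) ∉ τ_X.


f IS continuous.

Compute f^{-1}(U) for each U ∈ τ_Y:
  U = ∅: f^{-1}(U) = ∅ ∈ τ_X ✓.
  U = {p62}: f^{-1}(U) = ∅ ∈ τ_X ✓.
  U = {p60, p61}: f^{-1}(U) = {κ, λ, μ, ν} ∈ τ_X ✓.
  U = {p60, p61, p62}: f^{-1}(U) = {κ, λ, μ, ν} ∈ τ_X ✓.
Every preimage lies in τ_X, so f IS continuous.


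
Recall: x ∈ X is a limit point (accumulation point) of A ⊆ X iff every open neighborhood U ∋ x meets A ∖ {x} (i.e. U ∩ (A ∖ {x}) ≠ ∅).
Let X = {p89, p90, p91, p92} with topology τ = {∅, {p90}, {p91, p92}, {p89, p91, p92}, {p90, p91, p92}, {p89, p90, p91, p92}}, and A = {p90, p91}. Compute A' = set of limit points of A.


A' = {p89, p92}

For each x ∈ X, list the open sets U ∈ τ with x ∈ U, then check whether U ∩ (A ∖ {x}) ≠ ∅ for every such U.
  x = p89: opens ∋ x are {p89, p91, p92}, {p89, p90, p91, p92}; each meets A ∖ {p89}, so x IS a limit point.
  x = p90: open {p90} ∋ x has {p90} ∩ (A ∖ {p90}) = ∅, so x is NOT a limit point.
  x = p91: open {p91, p92} ∋ x has {p91, p92} ∩ (A ∖ {p91}) = ∅, so x is NOT a limit point.
  x = p92: opens ∋ x are {p91, p92}, {p89, p91, p92}, {p90, p91, p92}, {p89, p90, p91, p92}; each meets A ∖ {p92}, so x IS a limit point.
Collecting: A' = {p89, p92}.


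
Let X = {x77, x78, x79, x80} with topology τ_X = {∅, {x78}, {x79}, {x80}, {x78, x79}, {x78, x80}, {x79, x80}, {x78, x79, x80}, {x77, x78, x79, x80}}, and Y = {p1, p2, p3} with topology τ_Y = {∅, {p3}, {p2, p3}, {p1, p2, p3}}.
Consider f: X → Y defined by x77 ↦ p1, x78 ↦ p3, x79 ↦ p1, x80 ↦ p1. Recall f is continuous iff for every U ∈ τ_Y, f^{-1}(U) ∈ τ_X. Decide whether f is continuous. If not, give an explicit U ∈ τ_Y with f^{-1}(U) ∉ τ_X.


f IS continuous.

Compute f^{-1}(U) for each U ∈ τ_Y:
  U = ∅: f^{-1}(U) = ∅ ∈ τ_X ✓.
  U = {p3}: f^{-1}(U) = {x78} ∈ τ_X ✓.
  U = {p2, p3}: f^{-1}(U) = {x78} ∈ τ_X ✓.
  U = {p1, p2, p3}: f^{-1}(U) = {x77, x78, x79, x80} ∈ τ_X ✓.
Every preimage lies in τ_X, so f IS continuous.


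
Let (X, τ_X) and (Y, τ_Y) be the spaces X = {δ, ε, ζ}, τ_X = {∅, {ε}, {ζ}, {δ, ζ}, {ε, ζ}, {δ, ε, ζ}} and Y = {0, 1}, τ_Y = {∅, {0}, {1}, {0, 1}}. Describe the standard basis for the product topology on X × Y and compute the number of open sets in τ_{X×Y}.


Basis B = {∅ × ∅, {ε} × {0}, {ε} × {1}, {ζ} × {0}, {ζ} × {1}, {δ, ζ} × {0}, {δ, ζ} × {1}, {ε} × {0, 1}, {ε, ζ} × {0}, {ε, ζ} × {1}, {ζ} × {0, 1}, {δ, ε, ζ} × {0}, {δ, ε, ζ} × {1}, {δ, ζ} × {0, 1}, {ε, ζ} × {0, 1}, {δ, ε, ζ} × {0, 1}}; |τ_{X×Y}| = 36.

Enumerate products U × V with U ∈ τ_X, V ∈ τ_Y (deduplicated):
  ∅ × ∅ = {} (∅)
  {ε} × {0} = {(ε,0)}
  {ε} × {1} = {(ε,1)}
  {ζ} × {0} = {(ζ,0)}
  {ζ} × {1} = {(ζ,1)}
  {δ, ζ} × {0} = {(δ,0), (ζ,0)}
  {δ, ζ} × {1} = {(δ,1), (ζ,1)}
  {ε} × {0, 1} = {(ε,0), (ε,1)}
  {ε, ζ} × {0} = {(ε,0), (ζ,0)}
  {ε, ζ} × {1} = {(ε,1), (ζ,1)}
  {ζ} × {0, 1} = {(ζ,0), (ζ,1)}
  {δ, ε, ζ} × {0} = {(δ,0), (ε,0), (ζ,0)}
  {δ, ε, ζ} × {1} = {(δ,1), (ε,1), (ζ,1)}
  {δ, ζ} × {0, 1} = {(δ,0), (δ,1), (ζ,0), (ζ,1)}
  {ε, ζ} × {0, 1} = {(ε,0), (ε,1), (ζ,0), (ζ,1)}
  {δ, ε, ζ} × {0, 1} = {(δ,0), (δ,1), (ε,0), (ε,1), (ζ,0), (ζ,1)}
These 16 distinct sets form the basis B.
Close under arbitrary unions to get τ_{X×Y}; counting gives |τ_{X×Y}| = 36.


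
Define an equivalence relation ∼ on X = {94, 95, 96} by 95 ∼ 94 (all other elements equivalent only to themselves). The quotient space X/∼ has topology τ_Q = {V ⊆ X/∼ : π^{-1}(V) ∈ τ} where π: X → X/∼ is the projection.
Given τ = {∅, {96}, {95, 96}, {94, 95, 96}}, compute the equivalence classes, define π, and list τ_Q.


X/∼ = {[94=95], [96]}; |τ_Q| = 3.

Equivalence classes: [94=95], [96].
Quotient map π: X → X/∼ sends 94 ↦ [94=95], 95 ↦ [94=95], 96 ↦ [96].
For each subset V ⊆ X/∼, compute π^{-1}(V) ⊆ X and check whether π^{-1}(V) ∈ τ. V is open in τ_Q iff π^{-1}(V) ∈ τ.
  V = {}: π^{-1}(V) = ∅ ∈ τ ✓.
  V = {[94=95]}: π^{-1}(V) = {94, 95} ∉ τ ✗.
  V = {[96]}: π^{-1}(V) = {96} ∈ τ ✓.
  V = {[94=95], [96]}: π^{-1}(V) = {94, 95, 96} ∈ τ ✓.
Open sets in the quotient: τ_Q = {{}, {[96]}, {[94=95], [96]}} (3 elements).


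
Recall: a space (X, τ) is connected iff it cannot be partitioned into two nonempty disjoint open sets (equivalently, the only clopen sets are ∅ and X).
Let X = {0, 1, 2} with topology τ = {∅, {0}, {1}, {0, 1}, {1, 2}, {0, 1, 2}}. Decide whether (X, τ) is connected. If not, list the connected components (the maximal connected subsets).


(X, τ) is disconnected; components = [{0}, {1, 2}].

Find clopen sets (U ∈ τ with X ∖ U ∈ τ):
  U = ∅, X ∖ U = {0, 1, 2} — both open, so U is clopen.
  U = {0}, X ∖ U = {1, 2} — both open, so U is clopen.
  U = {1, 2}, X ∖ U = {0} — both open, so U is clopen.
  U = {0, 1, 2}, X ∖ U = ∅ — both open, so U is clopen.
Nontrivial clopen(s) exist: e.g. {1, 2}. So (X, τ) is disconnected.
Compute connected components by grouping points that agree on all clopens:
  component: {0}
  component: {1, 2}


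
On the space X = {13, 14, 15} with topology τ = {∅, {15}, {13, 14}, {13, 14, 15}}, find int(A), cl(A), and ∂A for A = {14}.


int(A) = ∅, cl(A) = {13, 14}, ∂A = {13, 14}.

Closed sets in (X, τ) are complements of opens:
  closed(X, τ) = {∅, {15}, {13, 14}, {13, 14, 15}}.
int(A) = ⋃ {U ∈ τ : U ⊆ A}. Opens contained in A: ∅.
Taking the union of these: int(A) = ∅.
cl(A) = ⋂ {C closed : A ⊆ C}. Closed sets containing A: {13, 14}, {13, 14, 15}.
Intersecting these: cl(A) = {13, 14}.
∂A = cl(A) ∖ int(A) = {13, 14} ∖ ∅ = {13, 14}.


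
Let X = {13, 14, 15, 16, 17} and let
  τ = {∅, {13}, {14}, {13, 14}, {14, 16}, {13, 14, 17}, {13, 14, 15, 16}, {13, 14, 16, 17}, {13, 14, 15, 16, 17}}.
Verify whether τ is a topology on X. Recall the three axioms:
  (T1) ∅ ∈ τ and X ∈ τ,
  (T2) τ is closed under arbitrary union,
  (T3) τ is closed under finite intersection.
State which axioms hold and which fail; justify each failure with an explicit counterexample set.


τ is NOT a topology on X.

Axiom (T1): ∅ ∈ τ? Yes; X ∈ τ? Yes.
Axiom (T2/T3): check pairwise unions and intersections of members of τ.
Counterexample for (T2): {13} ∪ {14, 16} = {13, 14, 16} ∉ τ. Therefore τ is NOT a topology.


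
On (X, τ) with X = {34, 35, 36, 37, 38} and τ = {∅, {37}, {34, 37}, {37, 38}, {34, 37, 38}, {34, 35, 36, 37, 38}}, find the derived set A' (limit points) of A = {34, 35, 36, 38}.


A' = {35, 36}

For each x ∈ X, list the open sets U ∈ τ with x ∈ U, then check whether U ∩ (A ∖ {x}) ≠ ∅ for every such U.
  x = 34: open {34, 37} ∋ x has {34, 37} ∩ (A ∖ {34}) = ∅, so x is NOT a limit point.
  x = 35: opens ∋ x are {34, 35, 36, 37, 38}; each meets A ∖ {35}, so x IS a limit point.
  x = 36: opens ∋ x are {34, 35, 36, 37, 38}; each meets A ∖ {36}, so x IS a limit point.
  x = 37: open {37} ∋ x has {37} ∩ (A ∖ {37}) = ∅, so x is NOT a limit point.
  x = 38: open {37, 38} ∋ x has {37, 38} ∩ (A ∖ {38}) = ∅, so x is NOT a limit point.
Collecting: A' = {35, 36}.


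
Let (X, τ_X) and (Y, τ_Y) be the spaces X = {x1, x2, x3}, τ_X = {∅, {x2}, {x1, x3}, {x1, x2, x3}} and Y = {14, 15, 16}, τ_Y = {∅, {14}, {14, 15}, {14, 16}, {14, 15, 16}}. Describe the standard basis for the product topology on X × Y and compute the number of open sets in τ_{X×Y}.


Basis B = {∅ × ∅, {x2} × {14}, {x1, x3} × {14}, {x2} × {14, 15}, {x2} × {14, 16}, {x1, x2, x3} × {14}, {x2} × {14, 15, 16}, {x1, x3} × {14, 15}, {x1, x3} × {14, 16}, {x1, x3} × {14, 15, 16}, {x1, x2, x3} × {14, 15}, {x1, x2, x3} × {14, 16}, {x1, x2, x3} × {14, 15, 16}}; |τ_{X×Y}| = 25.

Enumerate products U × V with U ∈ τ_X, V ∈ τ_Y (deduplicated):
  ∅ × ∅ = {} (∅)
  {x2} × {14} = {(x2,14)}
  {x1, x3} × {14} = {(x1,14), (x3,14)}
  {x2} × {14, 15} = {(x2,14), (x2,15)}
  {x2} × {14, 16} = {(x2,14), (x2,16)}
  {x1, x2, x3} × {14} = {(x1,14), (x2,14), (x3,14)}
  {x2} × {14, 15, 16} = {(x2,14), (x2,15), (x2,16)}
  {x1, x3} × {14, 15} = {(x1,14), (x1,15), (x3,14), (x3,15)}
  {x1, x3} × {14, 16} = {(x1,14), (x1,16), (x3,14), (x3,16)}
  {x1, x3} × {14, 15, 16} = {(x1,14), (x1,15), (x1,16), (x3,14), (x3,15), (x3,16)}
  {x1, x2, x3} × {14, 15} = {(x1,14), (x1,15), (x2,14), (x2,15), (x3,14), (x3,15)}
  {x1, x2, x3} × {14, 16} = {(x1,14), (x1,16), (x2,14), (x2,16), (x3,14), (x3,16)}
  {x1, x2, x3} × {14, 15, 16} = {(x1,14), (x1,15), (x1,16), (x2,14), (x2,15), (x2,16), (x3,14), (x3,15), (x3,16)}
These 13 distinct sets form the basis B.
Close under arbitrary unions to get τ_{X×Y}; counting gives |τ_{X×Y}| = 25.


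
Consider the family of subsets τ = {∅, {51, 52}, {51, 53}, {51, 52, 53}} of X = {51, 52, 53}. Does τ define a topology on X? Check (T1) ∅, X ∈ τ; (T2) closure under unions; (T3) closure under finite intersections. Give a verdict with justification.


τ is NOT a topology on X.

Axiom (T1): ∅ ∈ τ? Yes; X ∈ τ? Yes.
Axiom (T2/T3): check pairwise unions and intersections of members of τ.
Counterexample for (T3): {51, 52} ∩ {51, 53} = {51} ∉ τ. Therefore τ is NOT a topology.


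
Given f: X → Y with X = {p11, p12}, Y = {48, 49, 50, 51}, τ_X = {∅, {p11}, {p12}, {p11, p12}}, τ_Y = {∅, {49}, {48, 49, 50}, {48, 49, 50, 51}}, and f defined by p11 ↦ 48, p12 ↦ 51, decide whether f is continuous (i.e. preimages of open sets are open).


f IS continuous.

Compute f^{-1}(U) for each U ∈ τ_Y:
  U = ∅: f^{-1}(U) = ∅ ∈ τ_X ✓.
  U = {49}: f^{-1}(U) = ∅ ∈ τ_X ✓.
  U = {48, 49, 50}: f^{-1}(U) = {p11} ∈ τ_X ✓.
  U = {48, 49, 50, 51}: f^{-1}(U) = {p11, p12} ∈ τ_X ✓.
Every preimage lies in τ_X, so f IS continuous.


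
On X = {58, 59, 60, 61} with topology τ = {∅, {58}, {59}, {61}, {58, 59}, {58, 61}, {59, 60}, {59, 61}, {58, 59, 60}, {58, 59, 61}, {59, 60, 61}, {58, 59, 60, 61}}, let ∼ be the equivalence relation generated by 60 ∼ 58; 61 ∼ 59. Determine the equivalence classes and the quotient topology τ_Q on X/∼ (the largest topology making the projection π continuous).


X/∼ = {[58=60], [59=61]}; |τ_Q| = 3.

Equivalence classes: [58=60], [59=61].
Quotient map π: X → X/∼ sends 58 ↦ [58=60], 59 ↦ [59=61], 60 ↦ [58=60], 61 ↦ [59=61].
For each subset V ⊆ X/∼, compute π^{-1}(V) ⊆ X and check whether π^{-1}(V) ∈ τ. V is open in τ_Q iff π^{-1}(V) ∈ τ.
  V = {}: π^{-1}(V) = ∅ ∈ τ ✓.
  V = {[58=60]}: π^{-1}(V) = {58, 60} ∉ τ ✗.
  V = {[59=61]}: π^{-1}(V) = {59, 61} ∈ τ ✓.
  V = {[58=60], [59=61]}: π^{-1}(V) = {58, 59, 60, 61} ∈ τ ✓.
Open sets in the quotient: τ_Q = {{}, {[59=61]}, {[58=60], [59=61]}} (3 elements).


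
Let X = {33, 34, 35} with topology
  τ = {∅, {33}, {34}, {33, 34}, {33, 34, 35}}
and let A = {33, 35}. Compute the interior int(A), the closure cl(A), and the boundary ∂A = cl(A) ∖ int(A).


int(A) = {33}, cl(A) = {33, 35}, ∂A = {35}.

Closed sets in (X, τ) are complements of opens:
  closed(X, τ) = {∅, {35}, {33, 35}, {34, 35}, {33, 34, 35}}.
int(A) = ⋃ {U ∈ τ : U ⊆ A}. Opens contained in A: ∅, {33}.
Taking the union of these: int(A) = {33}.
cl(A) = ⋂ {C closed : A ⊆ C}. Closed sets containing A: {33, 35}, {33, 34, 35}.
Intersecting these: cl(A) = {33, 35}.
∂A = cl(A) ∖ int(A) = {33, 35} ∖ {33} = {35}.


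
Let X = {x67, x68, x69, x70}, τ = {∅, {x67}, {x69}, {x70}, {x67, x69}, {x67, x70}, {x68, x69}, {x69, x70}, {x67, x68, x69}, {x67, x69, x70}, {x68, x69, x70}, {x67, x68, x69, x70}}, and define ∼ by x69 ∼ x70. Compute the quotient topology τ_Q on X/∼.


X/∼ = {[x67], [x68], [x69=x70]}; |τ_Q| = 6.

Equivalence classes: [x67], [x68], [x69=x70].
Quotient map π: X → X/∼ sends x67 ↦ [x67], x68 ↦ [x68], x69 ↦ [x69=x70], x70 ↦ [x69=x70].
For each subset V ⊆ X/∼, compute π^{-1}(V) ⊆ X and check whether π^{-1}(V) ∈ τ. V is open in τ_Q iff π^{-1}(V) ∈ τ.
  V = {}: π^{-1}(V) = ∅ ∈ τ ✓.
  V = {[x67]}: π^{-1}(V) = {x67} ∈ τ ✓.
  V = {[x68]}: π^{-1}(V) = {x68} ∉ τ ✗.
  V = {[x67], [x68]}: π^{-1}(V) = {x67, x68} ∉ τ ✗.
  V = {[x69=x70]}: π^{-1}(V) = {x69, x70} ∈ τ ✓.
  V = {[x67], [x69=x70]}: π^{-1}(V) = {x67, x69, x70} ∈ τ ✓.
  V = {[x68], [x69=x70]}: π^{-1}(V) = {x68, x69, x70} ∈ τ ✓.
  V = {[x67], [x68], [x69=x70]}: π^{-1}(V) = {x67, x68, x69, x70} ∈ τ ✓.
Open sets in the quotient: τ_Q = {{}, {[x67]}, {[x69=x70]}, {[x67], [x69=x70]}, {[x68], [x69=x70]}, {[x67], [x68], [x69=x70]}} (6 elements).


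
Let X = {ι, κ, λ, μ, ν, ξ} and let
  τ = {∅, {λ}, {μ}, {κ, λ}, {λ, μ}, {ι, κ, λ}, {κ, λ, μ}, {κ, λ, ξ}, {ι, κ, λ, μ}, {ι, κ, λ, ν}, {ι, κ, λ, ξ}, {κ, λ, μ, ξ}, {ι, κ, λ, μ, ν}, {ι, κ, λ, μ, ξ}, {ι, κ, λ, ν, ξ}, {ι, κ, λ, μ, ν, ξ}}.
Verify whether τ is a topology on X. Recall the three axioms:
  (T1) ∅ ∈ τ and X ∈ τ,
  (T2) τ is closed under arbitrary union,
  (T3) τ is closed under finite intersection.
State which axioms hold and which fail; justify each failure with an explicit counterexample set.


τ IS a topology on X.

Axiom (T1): ∅ ∈ τ? Yes; X ∈ τ? Yes.
Axiom (T2/T3): check pairwise unions and intersections of members of τ.
All pairwise intersections and unions checked — each lies in τ. Therefore τ satisfies (T1), (T2), (T3): it IS a topology on X.


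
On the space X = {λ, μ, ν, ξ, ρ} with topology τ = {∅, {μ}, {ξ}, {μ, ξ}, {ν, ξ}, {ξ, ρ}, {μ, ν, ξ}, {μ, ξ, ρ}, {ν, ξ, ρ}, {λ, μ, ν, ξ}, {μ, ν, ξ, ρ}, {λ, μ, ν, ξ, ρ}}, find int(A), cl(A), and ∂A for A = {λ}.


int(A) = ∅, cl(A) = {λ}, ∂A = {λ}.

Closed sets in (X, τ) are complements of opens:
  closed(X, τ) = {∅, {λ}, {ρ}, {λ, μ}, {λ, ν}, {λ, ρ}, {λ, μ, ν}, {λ, μ, ρ}, {λ, ν, ρ}, {λ, μ, ν, ρ}, {λ, ν, ξ, ρ}, {λ, μ, ν, ξ, ρ}}.
int(A) = ⋃ {U ∈ τ : U ⊆ A}. Opens contained in A: ∅.
Taking the union of these: int(A) = ∅.
cl(A) = ⋂ {C closed : A ⊆ C}. Closed sets containing A: {λ}, {λ, μ}, {λ, ν}, {λ, ρ}, {λ, μ, ν}, {λ, μ, ρ}, {λ, ν, ρ}, {λ, μ, ν, ρ}, {λ, ν, ξ, ρ}, {λ, μ, ν, ξ, ρ}.
Intersecting these: cl(A) = {λ}.
∂A = cl(A) ∖ int(A) = {λ} ∖ ∅ = {λ}.


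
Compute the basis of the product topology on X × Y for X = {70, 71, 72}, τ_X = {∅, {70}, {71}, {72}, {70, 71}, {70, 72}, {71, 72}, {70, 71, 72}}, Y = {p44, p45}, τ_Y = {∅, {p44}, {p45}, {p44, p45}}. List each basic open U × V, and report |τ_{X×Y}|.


Basis B = {∅ × ∅, {70} × {p44}, {70} × {p45}, {71} × {p44}, {71} × {p45}, {72} × {p44}, {72} × {p45}, {70} × {p44, p45}, {70, 71} × {p44}, {70, 72} × {p44}, {70, 71} × {p45}, {70, 72} × {p45}, {71} × {p44, p45}, {71, 72} × {p44}, {71, 72} × {p45}, {72} × {p44, p45}, {70, 71, 72} × {p44}, {70, 71, 72} × {p45}, {70, 71} × {p44, p45}, {70, 72} × {p44, p45}, {71, 72} × {p44, p45}, {70, 71, 72} × {p44, p45}}; |τ_{X×Y}| = 64.

Enumerate products U × V with U ∈ τ_X, V ∈ τ_Y (deduplicated):
  ∅ × ∅ = {} (∅)
  {70} × {p44} = {(70,p44)}
  {70} × {p45} = {(70,p45)}
  {71} × {p44} = {(71,p44)}
  {71} × {p45} = {(71,p45)}
  {72} × {p44} = {(72,p44)}
  {72} × {p45} = {(72,p45)}
  {70} × {p44, p45} = {(70,p44), (70,p45)}
  {70, 71} × {p44} = {(70,p44), (71,p44)}
  {70, 72} × {p44} = {(70,p44), (72,p44)}
  {70, 71} × {p45} = {(70,p45), (71,p45)}
  {70, 72} × {p45} = {(70,p45), (72,p45)}
  {71} × {p44, p45} = {(71,p44), (71,p45)}
  {71, 72} × {p44} = {(71,p44), (72,p44)}
  {71, 72} × {p45} = {(71,p45), (72,p45)}
  {72} × {p44, p45} = {(72,p44), (72,p45)}
  {70, 71, 72} × {p44} = {(70,p44), (71,p44), (72,p44)}
  {70, 71, 72} × {p45} = {(70,p45), (71,p45), (72,p45)}
  {70, 71} × {p44, p45} = {(70,p44), (70,p45), (71,p44), (71,p45)}
  {70, 72} × {p44, p45} = {(70,p44), (70,p45), (72,p44), (72,p45)}
  {71, 72} × {p44, p45} = {(71,p44), (71,p45), (72,p44), (72,p45)}
  {70, 71, 72} × {p44, p45} = {(70,p44), (70,p45), (71,p44), (71,p45), (72,p44), (72,p45)}
These 22 distinct sets form the basis B.
Close under arbitrary unions to get τ_{X×Y}; counting gives |τ_{X×Y}| = 64.


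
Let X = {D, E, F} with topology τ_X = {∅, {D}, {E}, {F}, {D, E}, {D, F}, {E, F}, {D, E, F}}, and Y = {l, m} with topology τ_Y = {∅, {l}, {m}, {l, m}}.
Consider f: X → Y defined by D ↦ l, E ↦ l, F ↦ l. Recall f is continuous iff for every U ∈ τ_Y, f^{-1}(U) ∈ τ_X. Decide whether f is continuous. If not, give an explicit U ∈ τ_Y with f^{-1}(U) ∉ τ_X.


f IS continuous.

Compute f^{-1}(U) for each U ∈ τ_Y:
  U = ∅: f^{-1}(U) = ∅ ∈ τ_X ✓.
  U = {l}: f^{-1}(U) = {D, E, F} ∈ τ_X ✓.
  U = {m}: f^{-1}(U) = ∅ ∈ τ_X ✓.
  U = {l, m}: f^{-1}(U) = {D, E, F} ∈ τ_X ✓.
Every preimage lies in τ_X, so f IS continuous.


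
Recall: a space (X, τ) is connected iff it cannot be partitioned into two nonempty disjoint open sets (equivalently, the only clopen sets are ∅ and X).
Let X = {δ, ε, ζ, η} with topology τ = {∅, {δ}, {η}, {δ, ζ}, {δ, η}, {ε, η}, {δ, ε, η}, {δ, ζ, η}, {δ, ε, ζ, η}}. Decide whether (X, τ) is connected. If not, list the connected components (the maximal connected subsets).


(X, τ) is disconnected; components = [{δ, ζ}, {ε, η}].

Find clopen sets (U ∈ τ with X ∖ U ∈ τ):
  U = ∅, X ∖ U = {δ, ε, ζ, η} — both open, so U is clopen.
  U = {δ, ζ}, X ∖ U = {ε, η} — both open, so U is clopen.
  U = {ε, η}, X ∖ U = {δ, ζ} — both open, so U is clopen.
  U = {δ, ε, ζ, η}, X ∖ U = ∅ — both open, so U is clopen.
Nontrivial clopen(s) exist: e.g. {δ, ζ}. So (X, τ) is disconnected.
Compute connected components by grouping points that agree on all clopens:
  component: {δ, ζ}
  component: {ε, η}


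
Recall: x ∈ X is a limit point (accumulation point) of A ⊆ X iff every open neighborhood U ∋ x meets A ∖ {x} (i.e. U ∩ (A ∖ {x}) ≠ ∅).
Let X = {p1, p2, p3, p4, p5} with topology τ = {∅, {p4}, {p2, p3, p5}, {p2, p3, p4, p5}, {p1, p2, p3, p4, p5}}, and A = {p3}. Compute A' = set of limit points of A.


A' = {p1, p2, p5}

For each x ∈ X, list the open sets U ∈ τ with x ∈ U, then check whether U ∩ (A ∖ {x}) ≠ ∅ for every such U.
  x = p1: opens ∋ x are {p1, p2, p3, p4, p5}; each meets A ∖ {p1}, so x IS a limit point.
  x = p2: opens ∋ x are {p2, p3, p5}, {p2, p3, p4, p5}, {p1, p2, p3, p4, p5}; each meets A ∖ {p2}, so x IS a limit point.
  x = p3: open {p2, p3, p5} ∋ x has {p2, p3, p5} ∩ (A ∖ {p3}) = ∅, so x is NOT a limit point.
  x = p4: open {p4} ∋ x has {p4} ∩ (A ∖ {p4}) = ∅, so x is NOT a limit point.
  x = p5: opens ∋ x are {p2, p3, p5}, {p2, p3, p4, p5}, {p1, p2, p3, p4, p5}; each meets A ∖ {p5}, so x IS a limit point.
Collecting: A' = {p1, p2, p5}.


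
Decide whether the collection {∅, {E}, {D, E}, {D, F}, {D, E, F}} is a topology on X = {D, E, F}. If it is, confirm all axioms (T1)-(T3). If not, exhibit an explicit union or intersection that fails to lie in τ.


τ is NOT a topology on X.

Axiom (T1): ∅ ∈ τ? Yes; X ∈ τ? Yes.
Axiom (T2/T3): check pairwise unions and intersections of members of τ.
Counterexample for (T3): {D, E} ∩ {D, F} = {D} ∉ τ. Therefore τ is NOT a topology.


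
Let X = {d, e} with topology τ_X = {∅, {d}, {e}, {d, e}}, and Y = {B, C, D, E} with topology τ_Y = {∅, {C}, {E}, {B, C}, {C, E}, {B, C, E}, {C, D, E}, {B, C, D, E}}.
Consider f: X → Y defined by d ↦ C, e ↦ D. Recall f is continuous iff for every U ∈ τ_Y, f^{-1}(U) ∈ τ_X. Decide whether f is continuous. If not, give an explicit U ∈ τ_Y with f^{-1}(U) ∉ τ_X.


f IS continuous.

Compute f^{-1}(U) for each U ∈ τ_Y:
  U = ∅: f^{-1}(U) = ∅ ∈ τ_X ✓.
  U = {C}: f^{-1}(U) = {d} ∈ τ_X ✓.
  U = {E}: f^{-1}(U) = ∅ ∈ τ_X ✓.
  U = {B, C}: f^{-1}(U) = {d} ∈ τ_X ✓.
  U = {C, E}: f^{-1}(U) = {d} ∈ τ_X ✓.
  U = {B, C, E}: f^{-1}(U) = {d} ∈ τ_X ✓.
  U = {C, D, E}: f^{-1}(U) = {d, e} ∈ τ_X ✓.
  U = {B, C, D, E}: f^{-1}(U) = {d, e} ∈ τ_X ✓.
Every preimage lies in τ_X, so f IS continuous.
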